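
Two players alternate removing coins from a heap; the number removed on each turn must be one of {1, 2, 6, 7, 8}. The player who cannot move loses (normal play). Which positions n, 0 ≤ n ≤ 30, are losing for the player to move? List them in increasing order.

G(0) = 0
G(1) = mex{0} = 1
G(2) = mex{1,0} = 2
G(3) = mex{2,1} = 0
G(4) = mex{0,2} = 1
G(5) = mex{1,0} = 2
G(6) = mex{2,1,0} = 3
G(7) = mex{3,2,1,0} = 4
G(8) = mex{4,3,2,1,0} = 5
G(9) = mex{5,4,0,2,1} = 3
G(10) = mex{3,5,1,0,2} = 4
G(11) = mex{4,3,2,1,0} = 5
G(12) = mex{5,4,3,2,1} = 0
G(13) = mex{0,5,4,3,2} = 1
G(14) = mex{1,0,5,4,3} = 2
G(15) = mex{2,1,3,5,4} = 0
G(16) = mex{0,2,4,3,5} = 1
G(17) = mex{1,0,5,4,3} = 2
G(18) = mex{2,1,0,5,4} = 3
G(19) = mex{3,2,1,0,5} = 4
G(20) = mex{4,3,2,1,0} = 5
G(21) = mex{5,4,0,2,1} = 3
G(22) = mex{3,5,1,0,2} = 4
G(23) = mex{4,3,2,1,0} = 5
G(24) = mex{5,4,3,2,1} = 0
G(25) = mex{0,5,4,3,2} = 1
G(26) = mex{1,0,5,4,3} = 2
G(27) = mex{2,1,3,5,4} = 0
G(28) = mex{0,2,4,3,5} = 1
G(29) = mex{1,0,5,4,3} = 2
G(30) = mex{2,1,0,5,4} = 3
P-positions are exactly the n with G(n) = 0.

0, 3, 12, 15, 24, 27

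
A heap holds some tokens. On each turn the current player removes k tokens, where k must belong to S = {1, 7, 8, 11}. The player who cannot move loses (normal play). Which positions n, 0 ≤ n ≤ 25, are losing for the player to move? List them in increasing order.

0, 2, 4, 6, 16, 18, 20, 22

G(0) = 0
G(1) = mex{0} = 1
G(2) = mex{1} = 0
G(3) = mex{0} = 1
G(4) = mex{1} = 0
G(5) = mex{0} = 1
G(6) = mex{1} = 0
G(7) = mex{0,0} = 1
G(8) = mex{1,1,0} = 2
G(9) = mex{2,0,1} = 3
G(10) = mex{3,1,0} = 2
G(11) = mex{2,0,1,0} = 3
G(12) = mex{3,1,0,1} = 2
G(13) = mex{2,0,1,0} = 3
G(14) = mex{3,1,0,1} = 2
G(15) = mex{2,2,1,0} = 3
G(16) = mex{3,3,2,1} = 0
G(17) = mex{0,2,3,0} = 1
G(18) = mex{1,3,2,1} = 0
G(19) = mex{0,2,3,2} = 1
G(20) = mex{1,3,2,3} = 0
G(21) = mex{0,2,3,2} = 1
G(22) = mex{1,3,2,3} = 0
G(23) = mex{0,0,3,2} = 1
G(24) = mex{1,1,0,3} = 2
G(25) = mex{2,0,1,2} = 3
P-positions are exactly the n with G(n) = 0.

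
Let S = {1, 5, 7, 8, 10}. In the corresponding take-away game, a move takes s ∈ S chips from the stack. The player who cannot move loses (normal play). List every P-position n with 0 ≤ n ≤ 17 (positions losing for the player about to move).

0, 2, 4, 6, 15, 17

n :  0  1  2  3  4  5  6  7  8  9 10 11 12 13 14 15 16 17
G :  0  1  0  1  0  1  0  1  2  3  2  3  2  3  2  0  1  0
P-positions are exactly the n with G(n) = 0.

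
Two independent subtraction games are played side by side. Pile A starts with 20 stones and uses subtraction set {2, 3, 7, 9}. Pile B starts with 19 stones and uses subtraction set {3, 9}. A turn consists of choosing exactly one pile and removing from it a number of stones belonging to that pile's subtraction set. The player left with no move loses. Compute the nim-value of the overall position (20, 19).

2

Pile A, S = {2, 3, 7, 9}:
G(0) = 0
G(1) = mex{} = 0
G(2) = mex{0} = 1
G(3) = mex{0,0} = 1
G(4) = mex{1,0} = 2
G(5) = mex{1,1} = 0
G(6) = mex{2,1} = 0
G(7) = mex{0,2,0} = 1
G(8) = mex{0,0,0} = 1
G(9) = mex{1,0,1,0} = 2
G(10) = mex{1,1,1,0} = 2
G(11) = mex{2,1,2,1} = 0
G(12) = mex{2,2,0,1} = 3
G(13) = mex{0,2,0,2} = 1
G(14) = mex{3,0,1,0} = 2
G(15) = mex{1,3,1,0} = 2
G(16) = mex{2,1,2,1} = 0
G(17) = mex{2,2,2,1} = 0
G(18) = mex{0,2,0,2} = 1
G(19) = mex{0,0,3,2} = 1
G(20) = mex{1,0,1,0} = 2
G_A(20) = 2.
Pile B, S = {3, 9}:
n :  0  1  2  3  4  5  6  7  8  9 10 11 12 13 14 15 16 17 18 19
G :  0  0  0  1  1  1  0  0  0  1  1  1  0  0  0  1  1  1  0  0
G_B(19) = 0.
Combined Grundy value = 2 ⊕ 0 = 2.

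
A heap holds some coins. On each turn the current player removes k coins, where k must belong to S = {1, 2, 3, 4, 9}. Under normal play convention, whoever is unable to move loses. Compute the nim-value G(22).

2

G(0) = 0
G(1) = mex{0} = 1
G(2) = mex{1,0} = 2
G(3) = mex{2,1,0} = 3
G(4) = mex{3,2,1,0} = 4
G(5) = mex{4,3,2,1} = 0
G(6) = mex{0,4,3,2} = 1
G(7) = mex{1,0,4,3} = 2
G(8) = mex{2,1,0,4} = 3
G(9) = mex{3,2,1,0,0} = 4
G(10) = mex{4,3,2,1,1} = 0
G(11) = mex{0,4,3,2,2} = 1
G(12) = mex{1,0,4,3,3} = 2
G(13) = mex{2,1,0,4,4} = 3
G(14) = mex{3,2,1,0,0} = 4
G(15) = mex{4,3,2,1,1} = 0
G(16) = mex{0,4,3,2,2} = 1
G(17) = mex{1,0,4,3,3} = 2
G(18) = mex{2,1,0,4,4} = 3
G(19) = mex{3,2,1,0,0} = 4
G(20) = mex{4,3,2,1,1} = 0
G(21) = mex{0,4,3,2,2} = 1
G(22) = mex{1,0,4,3,3} = 2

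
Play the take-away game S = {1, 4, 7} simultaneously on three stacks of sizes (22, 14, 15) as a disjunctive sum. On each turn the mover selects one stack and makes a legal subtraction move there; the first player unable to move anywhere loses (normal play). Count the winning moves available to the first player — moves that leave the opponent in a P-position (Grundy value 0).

1

All stacks use S = {1, 4, 7}:
n :  0  1  2  3  4  5  6  7  8  9 10 11 12 13 14 15 16 17 18 19 20 21 22
G :  0  1  0  1  2  0  1  2  0  1  0  1  2  0  1  2  0  1  0  1  2  0  1
Stack A: G(22) = 1.
Stack B: G(14) = 1.
Stack C: G(15) = 2.
Combined Grundy value = 1 ⊕ 1 ⊕ 2 = 2.
A winning move leaves total XOR = 0, i.e. changes one component's Grundy value g to g ⊕ X where X is the current total.
Stack A: need g' = 1⊕2 = 3. Options: 22−1→G=0, 22−4→G=0, 22−7→G=2. Hits: 0.
Stack B: need g' = 1⊕2 = 3. Options: 14−1→G=0, 14−4→G=0, 14−7→G=2. Hits: 0.
Stack C: need g' = 2⊕2 = 0. Options: 15−1→G=1, 15−4→G=1, 15−7→G=0. Hits: 1.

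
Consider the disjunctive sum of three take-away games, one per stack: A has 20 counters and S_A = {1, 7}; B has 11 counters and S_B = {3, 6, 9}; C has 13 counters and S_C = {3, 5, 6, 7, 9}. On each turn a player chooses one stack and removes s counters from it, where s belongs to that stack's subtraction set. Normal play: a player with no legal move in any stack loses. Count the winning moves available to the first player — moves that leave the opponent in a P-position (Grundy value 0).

2

Stack A, S = {1, 7}:
G(0) = 0
G(1) = mex{0} = 1
G(2) = mex{1} = 0
G(3) = mex{0} = 1
G(4) = mex{1} = 0
G(5) = mex{0} = 1
G(6) = mex{1} = 0
G(7) = mex{0,0} = 1
G(8) = mex{1,1} = 0
G(9) = mex{0,0} = 1
G(10) = mex{1,1} = 0
G(11) = mex{0,0} = 1
G(12) = mex{1,1} = 0
G(13) = mex{0,0} = 1
G(14) = mex{1,1} = 0
G(15) = mex{0,0} = 1
G(16) = mex{1,1} = 0
G(17) = mex{0,0} = 1
G(18) = mex{1,1} = 0
G(19) = mex{0,0} = 1
G(20) = mex{1,1} = 0
G_A(20) = 0.
Stack B, S = {3, 6, 9}:
G(0) = 0
G(1) = mex{} = 0
G(2) = mex{} = 0
G(3) = mex{0} = 1
G(4) = mex{0} = 1
G(5) = mex{0} = 1
G(6) = mex{1,0} = 2
G(7) = mex{1,0} = 2
G(8) = mex{1,0} = 2
G(9) = mex{2,1,0} = 3
G(10) = mex{2,1,0} = 3
G(11) = mex{2,1,0} = 3
G_B(11) = 3.
Stack C, S = {3, 5, 6, 7, 9}:
G(0) = 0
G(1) = mex{} = 0
G(2) = mex{} = 0
G(3) = mex{0} = 1
G(4) = mex{0} = 1
G(5) = mex{0,0} = 1
G(6) = mex{1,0,0} = 2
G(7) = mex{1,0,0,0} = 2
G(8) = mex{1,1,0,0} = 2
G(9) = mex{2,1,1,0,0} = 3
G(10) = mex{2,1,1,1,0} = 3
G(11) = mex{2,2,1,1,0} = 3
G(12) = mex{3,2,2,1,1} = 0
G(13) = mex{3,2,2,2,1} = 0
G_C(13) = 0.
Combined Grundy value = 0 ⊕ 3 ⊕ 0 = 3.
A winning move leaves total XOR = 0, i.e. changes one component's Grundy value g to g ⊕ X where X is the current total.
Stack A: need g' = 0⊕3 = 3. Options: 20−1→G=1, 20−7→G=1. Hits: 0.
Stack B: need g' = 3⊕3 = 0. Options: 11−3→G=2, 11−6→G=1, 11−9→G=0. Hits: 1.
Stack C: need g' = 0⊕3 = 3. Options: 13−3→G=3, 13−5→G=2, 13−6→G=2, 13−7→G=2, 13−9→G=1. Hits: 1.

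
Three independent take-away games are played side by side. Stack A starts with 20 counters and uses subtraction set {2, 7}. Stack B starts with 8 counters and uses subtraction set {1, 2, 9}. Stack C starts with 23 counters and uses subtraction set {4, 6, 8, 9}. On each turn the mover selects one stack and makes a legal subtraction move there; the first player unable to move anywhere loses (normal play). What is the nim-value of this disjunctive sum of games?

1

Stack A, S = {2, 7}:
n :  0  1  2  3  4  5  6  7  8  9 10 11 12 13 14 15 16 17 18 19 20
G :  0  0  1  1  0  0  1  1  2  0  0  1  1  0  0  1  1  2  0  0  1
G_A(20) = 1.
Stack B, S = {1, 2, 9}:
G(0) = 0
G(1) = mex{0} = 1
G(2) = mex{1,0} = 2
G(3) = mex{2,1} = 0
G(4) = mex{0,2} = 1
G(5) = mex{1,0} = 2
G(6) = mex{2,1} = 0
G(7) = mex{0,2} = 1
G(8) = mex{1,0} = 2
G_B(8) = 2.
Stack C, S = {4, 6, 8, 9}:
n :  0  1  2  3  4  5  6  7  8  9 10 11 12 13 14 15 16 17 18 19 20 21 22 23
G :  0  0  0  0  1  1  1  1  2  2  2  2  3  0  0  0  0  1  1  1  1  2  2  2
G_C(23) = 2.
Combined Grundy value = 1 ⊕ 2 ⊕ 2 = 1.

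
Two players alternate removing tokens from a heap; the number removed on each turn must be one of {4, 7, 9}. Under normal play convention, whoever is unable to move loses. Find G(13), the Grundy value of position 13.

0

n :  0  1  2  3  4  5  6  7  8  9 10 11 12 13
G :  0  0  0  0  1  1  1  1  2  2  2  2  3  0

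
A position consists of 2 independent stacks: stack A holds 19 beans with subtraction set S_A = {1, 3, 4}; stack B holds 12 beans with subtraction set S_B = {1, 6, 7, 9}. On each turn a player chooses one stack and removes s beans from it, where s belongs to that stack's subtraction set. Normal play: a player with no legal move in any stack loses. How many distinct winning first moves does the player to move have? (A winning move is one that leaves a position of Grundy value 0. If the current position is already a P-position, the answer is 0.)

Stack A, S = {1, 3, 4}:
G(0) = 0
G(1) = mex{0} = 1
G(2) = mex{1} = 0
G(3) = mex{0,0} = 1
G(4) = mex{1,1,0} = 2
G(5) = mex{2,0,1} = 3
G(6) = mex{3,1,0} = 2
G(7) = mex{2,2,1} = 0
G(8) = mex{0,3,2} = 1
G(9) = mex{1,2,3} = 0
G(10) = mex{0,0,2} = 1
G(11) = mex{1,1,0} = 2
G(12) = mex{2,0,1} = 3
G(13) = mex{3,1,0} = 2
G(14) = mex{2,2,1} = 0
G(15) = mex{0,3,2} = 1
G(16) = mex{1,2,3} = 0
G(17) = mex{0,0,2} = 1
G(18) = mex{1,1,0} = 2
G(19) = mex{2,0,1} = 3
G_A(19) = 3.
Stack B, S = {1, 6, 7, 9}:
G(0) = 0
G(1) = mex{0} = 1
G(2) = mex{1} = 0
G(3) = mex{0} = 1
G(4) = mex{1} = 0
G(5) = mex{0} = 1
G(6) = mex{1,0} = 2
G(7) = mex{2,1,0} = 3
G(8) = mex{3,0,1} = 2
G(9) = mex{2,1,0,0} = 3
G(10) = mex{3,0,1,1} = 2
G(11) = mex{2,1,0,0} = 3
G(12) = mex{3,2,1,1} = 0
G_B(12) = 0.
Combined Grundy value = 3 ⊕ 0 = 3.
A winning move leaves total XOR = 0, i.e. changes one component's Grundy value g to g ⊕ X where X is the current total.
Stack A: need g' = 3⊕3 = 0. Options: 19−1→G=2, 19−3→G=0, 19−4→G=1. Hits: 1.
Stack B: need g' = 0⊕3 = 3. Options: 12−1→G=3, 12−6→G=2, 12−7→G=1, 12−9→G=1. Hits: 1.

2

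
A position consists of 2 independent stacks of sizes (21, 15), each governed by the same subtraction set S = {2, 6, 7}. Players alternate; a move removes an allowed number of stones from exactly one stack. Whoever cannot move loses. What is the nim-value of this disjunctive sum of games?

3

All stacks use S = {2, 6, 7}:
G(0) = 0
G(1) = mex{} = 0
G(2) = mex{0} = 1
G(3) = mex{0} = 1
G(4) = mex{1} = 0
G(5) = mex{1} = 0
G(6) = mex{0,0} = 1
G(7) = mex{0,0,0} = 1
G(8) = mex{1,1,0} = 2
G(9) = mex{1,1,1} = 0
G(10) = mex{2,0,1} = 3
G(11) = mex{0,0,0} = 1
G(12) = mex{3,1,0} = 2
G(13) = mex{1,1,1} = 0
G(14) = mex{2,2,1} = 0
G(15) = mex{0,0,2} = 1
G(16) = mex{0,3,0} = 1
G(17) = mex{1,1,3} = 0
G(18) = mex{1,2,1} = 0
G(19) = mex{0,0,2} = 1
G(20) = mex{0,0,0} = 1
G(21) = mex{1,1,0} = 2
Stack A: G(21) = 2.
Stack B: G(15) = 1.
Combined Grundy value = 2 ⊕ 1 = 3.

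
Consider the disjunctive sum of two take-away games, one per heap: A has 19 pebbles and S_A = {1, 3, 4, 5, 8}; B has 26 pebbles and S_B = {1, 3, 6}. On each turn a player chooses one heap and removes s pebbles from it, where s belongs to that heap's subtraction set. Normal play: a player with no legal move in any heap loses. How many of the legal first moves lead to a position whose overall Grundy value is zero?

2

Heap A, S = {1, 3, 4, 5, 8}:
G(0) = 0
G(1) = mex{0} = 1
G(2) = mex{1} = 0
G(3) = mex{0,0} = 1
G(4) = mex{1,1,0} = 2
G(5) = mex{2,0,1,0} = 3
G(6) = mex{3,1,0,1} = 2
G(7) = mex{2,2,1,0} = 3
G(8) = mex{3,3,2,1,0} = 4
G(9) = mex{4,2,3,2,1} = 0
G(10) = mex{0,3,2,3,0} = 1
G(11) = mex{1,4,3,2,1} = 0
G(12) = mex{0,0,4,3,2} = 1
G(13) = mex{1,1,0,4,3} = 2
G(14) = mex{2,0,1,0,2} = 3
G(15) = mex{3,1,0,1,3} = 2
G(16) = mex{2,2,1,0,4} = 3
G(17) = mex{3,3,2,1,0} = 4
G(18) = mex{4,2,3,2,1} = 0
G(19) = mex{0,3,2,3,0} = 1
G_A(19) = 1.
Heap B, S = {1, 3, 6}:
G(0) = 0
G(1) = mex{0} = 1
G(2) = mex{1} = 0
G(3) = mex{0,0} = 1
G(4) = mex{1,1} = 0
G(5) = mex{0,0} = 1
G(6) = mex{1,1,0} = 2
G(7) = mex{2,0,1} = 3
G(8) = mex{3,1,0} = 2
G(9) = mex{2,2,1} = 0
G(10) = mex{0,3,0} = 1
G(11) = mex{1,2,1} = 0
G(12) = mex{0,0,2} = 1
G(13) = mex{1,1,3} = 0
G(14) = mex{0,0,2} = 1
G(15) = mex{1,1,0} = 2
G(16) = mex{2,0,1} = 3
G(17) = mex{3,1,0} = 2
G(18) = mex{2,2,1} = 0
G(19) = mex{0,3,0} = 1
G(20) = mex{1,2,1} = 0
G(21) = mex{0,0,2} = 1
G(22) = mex{1,1,3} = 0
G(23) = mex{0,0,2} = 1
G(24) = mex{1,1,0} = 2
G(25) = mex{2,0,1} = 3
G(26) = mex{3,1,0} = 2
G_B(26) = 2.
Combined Grundy value = 1 ⊕ 2 = 3.
A winning move leaves total XOR = 0, i.e. changes one component's Grundy value g to g ⊕ X where X is the current total.
Heap A: need g' = 1⊕3 = 2. Options: 19−1→G=0, 19−3→G=3, 19−4→G=2, 19−5→G=3, 19−8→G=0. Hits: 1.
Heap B: need g' = 2⊕3 = 1. Options: 26−1→G=3, 26−3→G=1, 26−6→G=0. Hits: 1.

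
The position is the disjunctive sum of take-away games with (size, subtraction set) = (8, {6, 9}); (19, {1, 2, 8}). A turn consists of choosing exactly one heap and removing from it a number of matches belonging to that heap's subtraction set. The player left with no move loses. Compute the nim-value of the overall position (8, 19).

Heap A, S = {6, 9}:
G(0) = 0
G(1) = mex{} = 0
G(2) = mex{} = 0
G(3) = mex{} = 0
G(4) = mex{} = 0
G(5) = mex{} = 0
G(6) = mex{0} = 1
G(7) = mex{0} = 1
G(8) = mex{0} = 1
G_A(8) = 1.
Heap B, S = {1, 2, 8}:
n :  0  1  2  3  4  5  6  7  8  9 10 11 12 13 14 15 16 17 18 19
G :  0  1  2  0  1  2  0  1  2  0  1  2  0  1  2  0  1  2  0  1
G_B(19) = 1.
Combined Grundy value = 1 ⊕ 1 = 0.

0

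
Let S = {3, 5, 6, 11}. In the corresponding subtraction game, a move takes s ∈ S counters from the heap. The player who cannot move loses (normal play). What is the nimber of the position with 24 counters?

2

n :  0  1  2  3  4  5  6  7  8  9 10 11 12 13 14 15 16 17 18 19 20 21 22 23 24
G :  0  0  0  1  1  1  2  2  2  0  0  3  1  1  4  2  2  0  0  0  1  1  1  2  2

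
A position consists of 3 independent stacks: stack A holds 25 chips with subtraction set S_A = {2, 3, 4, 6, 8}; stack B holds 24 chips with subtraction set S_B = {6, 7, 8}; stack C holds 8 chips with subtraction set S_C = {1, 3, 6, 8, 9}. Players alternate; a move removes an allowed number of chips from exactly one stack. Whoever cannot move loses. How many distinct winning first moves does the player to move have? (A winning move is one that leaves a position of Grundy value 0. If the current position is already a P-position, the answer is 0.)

Stack A, S = {2, 3, 4, 6, 8}:
G(0) = 0
G(1) = mex{} = 0
G(2) = mex{0} = 1
G(3) = mex{0,0} = 1
G(4) = mex{1,0,0} = 2
G(5) = mex{1,1,0} = 2
G(6) = mex{2,1,1,0} = 3
G(7) = mex{2,2,1,0} = 3
G(8) = mex{3,2,2,1,0} = 4
G(9) = mex{3,3,2,1,0} = 4
G(10) = mex{4,3,3,2,1} = 0
G(11) = mex{4,4,3,2,1} = 0
G(12) = mex{0,4,4,3,2} = 1
G(13) = mex{0,0,4,3,2} = 1
G(14) = mex{1,0,0,4,3} = 2
G(15) = mex{1,1,0,4,3} = 2
G(16) = mex{2,1,1,0,4} = 3
G(17) = mex{2,2,1,0,4} = 3
G(18) = mex{3,2,2,1,0} = 4
G(19) = mex{3,3,2,1,0} = 4
G(20) = mex{4,3,3,2,1} = 0
G(21) = mex{4,4,3,2,1} = 0
G(22) = mex{0,4,4,3,2} = 1
G(23) = mex{0,0,4,3,2} = 1
G(24) = mex{1,0,0,4,3} = 2
G(25) = mex{1,1,0,4,3} = 2
G_A(25) = 2.
Stack B, S = {6, 7, 8}:
n :  0  1  2  3  4  5  6  7  8  9 10 11 12 13 14 15 16 17 18 19 20 21 22 23 24
G :  0  0  0  0  0  0  1  1  1  1  1  1  2  2  0  0  0  0  0  0  1  1  1  1  1
G_B(24) = 1.
Stack C, S = {1, 3, 6, 8, 9}:
G(0) = 0
G(1) = mex{0} = 1
G(2) = mex{1} = 0
G(3) = mex{0,0} = 1
G(4) = mex{1,1} = 0
G(5) = mex{0,0} = 1
G(6) = mex{1,1,0} = 2
G(7) = mex{2,0,1} = 3
G(8) = mex{3,1,0,0} = 2
G_C(8) = 2.
Combined Grundy value = 2 ⊕ 1 ⊕ 2 = 1.
A winning move leaves total XOR = 0, i.e. changes one component's Grundy value g to g ⊕ X where X is the current total.
Stack A: need g' = 2⊕1 = 3. Options: 25−2→G=1, 25−3→G=1, 25−4→G=0, 25−6→G=4, 25−8→G=3. Hits: 1.
Stack B: need g' = 1⊕1 = 0. Options: 24−6→G=0, 24−7→G=0, 24−8→G=0. Hits: 3.
Stack C: need g' = 2⊕1 = 3. Options: 8−1→G=3, 8−3→G=1, 8−6→G=0, 8−8→G=0. Hits: 1.

5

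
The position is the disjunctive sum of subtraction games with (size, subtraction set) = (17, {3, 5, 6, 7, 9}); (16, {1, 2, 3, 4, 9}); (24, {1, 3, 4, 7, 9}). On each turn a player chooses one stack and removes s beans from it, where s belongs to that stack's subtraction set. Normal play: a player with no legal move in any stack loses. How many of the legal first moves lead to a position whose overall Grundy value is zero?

0

Stack A, S = {3, 5, 6, 7, 9}:
n :  0  1  2  3  4  5  6  7  8  9 10 11 12 13 14 15 16 17
G :  0  0  0  1  1  1  2  2  2  3  3  3  0  0  0  1  1  1
G_A(17) = 1.
Stack B, S = {1, 2, 3, 4, 9}:
G(0) = 0
G(1) = mex{0} = 1
G(2) = mex{1,0} = 2
G(3) = mex{2,1,0} = 3
G(4) = mex{3,2,1,0} = 4
G(5) = mex{4,3,2,1} = 0
G(6) = mex{0,4,3,2} = 1
G(7) = mex{1,0,4,3} = 2
G(8) = mex{2,1,0,4} = 3
G(9) = mex{3,2,1,0,0} = 4
G(10) = mex{4,3,2,1,1} = 0
G(11) = mex{0,4,3,2,2} = 1
G(12) = mex{1,0,4,3,3} = 2
G(13) = mex{2,1,0,4,4} = 3
G(14) = mex{3,2,1,0,0} = 4
G(15) = mex{4,3,2,1,1} = 0
G(16) = mex{0,4,3,2,2} = 1
G_B(16) = 1.
Stack C, S = {1, 3, 4, 7, 9}:
n :  0  1  2  3  4  5  6  7  8  9 10 11 12 13 14 15 16 17 18 19 20 21 22 23 24
G :  0  1  0  1  2  3  2  3  0  1  0  1  2  3  2  3  0  1  0  1  2  3  2  3  0
G_C(24) = 0.
Combined Grundy value = 1 ⊕ 1 ⊕ 0 = 0.
A winning move leaves total XOR = 0, i.e. changes one component's Grundy value g to g ⊕ X where X is the current total.
Stack A: target g' = 1⊕0 = 1, but every legal move changes the Grundy value (mex property), so 0 moves.
Stack B: target g' = 1⊕0 = 1, but every legal move changes the Grundy value (mex property), so 0 moves.
Stack C: target g' = 0⊕0 = 0, but every legal move changes the Grundy value (mex property), so 0 moves.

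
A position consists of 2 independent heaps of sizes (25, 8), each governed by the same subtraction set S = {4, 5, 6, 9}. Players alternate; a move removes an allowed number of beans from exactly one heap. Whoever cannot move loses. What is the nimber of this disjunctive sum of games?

1

All heaps use S = {4, 5, 6, 9}:
n :  0  1  2  3  4  5  6  7  8  9 10 11 12 13 14 15 16 17 18 19 20 21 22 23 24 25
G :  0  0  0  0  1  1  1  1  2  2  2  2  3  0  0  0  0  1  1  1  1  2  2  2  2  3
Heap A: G(25) = 3.
Heap B: G(8) = 2.
Combined Grundy value = 3 ⊕ 2 = 1.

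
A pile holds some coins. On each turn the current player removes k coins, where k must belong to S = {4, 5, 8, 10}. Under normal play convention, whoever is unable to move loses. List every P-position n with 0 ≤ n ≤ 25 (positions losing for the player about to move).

n :  0  1  2  3  4  5  6  7  8  9 10 11 12 13 14 15 16 17 18 19 20 21 22 23 24 25
G :  0  0  0  0  1  1  1  1  2  2  2  2  3  3  0  0  0  0  1  1  1  1  2  2  2  2
P-positions are exactly the n with G(n) = 0.

0, 1, 2, 3, 14, 15, 16, 17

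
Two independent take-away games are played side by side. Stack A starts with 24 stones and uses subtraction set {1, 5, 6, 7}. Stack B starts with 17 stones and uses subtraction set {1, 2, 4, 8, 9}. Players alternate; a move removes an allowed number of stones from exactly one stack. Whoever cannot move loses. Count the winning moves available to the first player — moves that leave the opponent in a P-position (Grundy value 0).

3

Stack A, S = {1, 5, 6, 7}:
G(0) = 0
G(1) = mex{0} = 1
G(2) = mex{1} = 0
G(3) = mex{0} = 1
G(4) = mex{1} = 0
G(5) = mex{0,0} = 1
G(6) = mex{1,1,0} = 2
G(7) = mex{2,0,1,0} = 3
G(8) = mex{3,1,0,1} = 2
G(9) = mex{2,0,1,0} = 3
G(10) = mex{3,1,0,1} = 2
G(11) = mex{2,2,1,0} = 3
G(12) = mex{3,3,2,1} = 0
G(13) = mex{0,2,3,2} = 1
G(14) = mex{1,3,2,3} = 0
G(15) = mex{0,2,3,2} = 1
G(16) = mex{1,3,2,3} = 0
G(17) = mex{0,0,3,2} = 1
G(18) = mex{1,1,0,3} = 2
G(19) = mex{2,0,1,0} = 3
G(20) = mex{3,1,0,1} = 2
G(21) = mex{2,0,1,0} = 3
G(22) = mex{3,1,0,1} = 2
G(23) = mex{2,2,1,0} = 3
G(24) = mex{3,3,2,1} = 0
G_A(24) = 0.
Stack B, S = {1, 2, 4, 8, 9}:
G(0) = 0
G(1) = mex{0} = 1
G(2) = mex{1,0} = 2
G(3) = mex{2,1} = 0
G(4) = mex{0,2,0} = 1
G(5) = mex{1,0,1} = 2
G(6) = mex{2,1,2} = 0
G(7) = mex{0,2,0} = 1
G(8) = mex{1,0,1,0} = 2
G(9) = mex{2,1,2,1,0} = 3
G(10) = mex{3,2,0,2,1} = 4
G(11) = mex{4,3,1,0,2} = 5
G(12) = mex{5,4,2,1,0} = 3
G(13) = mex{3,5,3,2,1} = 0
G(14) = mex{0,3,4,0,2} = 1
G(15) = mex{1,0,5,1,0} = 2
G(16) = mex{2,1,3,2,1} = 0
G(17) = mex{0,2,0,3,2} = 1
G_B(17) = 1.
Combined Grundy value = 0 ⊕ 1 = 1.
A winning move leaves total XOR = 0, i.e. changes one component's Grundy value g to g ⊕ X where X is the current total.
Stack A: need g' = 0⊕1 = 1. Options: 24−1→G=3, 24−5→G=3, 24−6→G=2, 24−7→G=1. Hits: 1.
Stack B: need g' = 1⊕1 = 0. Options: 17−1→G=0, 17−2→G=2, 17−4→G=0, 17−8→G=3, 17−9→G=2. Hits: 2.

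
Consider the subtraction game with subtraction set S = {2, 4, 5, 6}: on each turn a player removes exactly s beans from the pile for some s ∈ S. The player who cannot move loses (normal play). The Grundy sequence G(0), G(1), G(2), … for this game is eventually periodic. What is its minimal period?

G(0) = 0
G(1) = mex{} = 0
G(2) = mex{0} = 1
G(3) = mex{0} = 1
G(4) = mex{1,0} = 2
G(5) = mex{1,0,0} = 2
G(6) = mex{2,1,0,0} = 3
G(7) = mex{2,1,1,0} = 3
G(8) = mex{3,2,1,1} = 0
G(9) = mex{3,2,2,1} = 0
G(10) = mex{0,3,2,2} = 1
G(11) = mex{0,3,3,2} = 1
G(12) = mex{1,0,3,3} = 2
G(13) = mex{1,0,0,3} = 2
G(14) = mex{2,1,0,0} = 3
G(15) = mex{2,1,1,0} = 3
G(16) = mex{3,2,1,1} = 0
G(17) = mex{3,2,2,1} = 0
G(n+8) = G(n) holds for n = 0,…,5 (a full window of length max(S) = 6), so the sequence is purely periodic with period 8.

8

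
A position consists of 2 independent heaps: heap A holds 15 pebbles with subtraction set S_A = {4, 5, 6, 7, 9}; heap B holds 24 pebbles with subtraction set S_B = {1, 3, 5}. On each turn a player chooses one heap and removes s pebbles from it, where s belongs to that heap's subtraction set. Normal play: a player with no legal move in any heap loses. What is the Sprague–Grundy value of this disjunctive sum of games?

Heap A, S = {4, 5, 6, 7, 9}:
G(0) = 0
G(1) = mex{} = 0
G(2) = mex{} = 0
G(3) = mex{} = 0
G(4) = mex{0} = 1
G(5) = mex{0,0} = 1
G(6) = mex{0,0,0} = 1
G(7) = mex{0,0,0,0} = 1
G(8) = mex{1,0,0,0} = 2
G(9) = mex{1,1,0,0,0} = 2
G(10) = mex{1,1,1,0,0} = 2
G(11) = mex{1,1,1,1,0} = 2
G(12) = mex{2,1,1,1,0} = 3
G(13) = mex{2,2,1,1,1} = 0
G(14) = mex{2,2,2,1,1} = 0
G(15) = mex{2,2,2,2,1} = 0
G_A(15) = 0.
Heap B, S = {1, 3, 5}:
G(0) = 0
G(1) = mex{0} = 1
G(2) = mex{1} = 0
G(3) = mex{0,0} = 1
G(4) = mex{1,1} = 0
G(5) = mex{0,0,0} = 1
G(6) = mex{1,1,1} = 0
G(7) = mex{0,0,0} = 1
G(8) = mex{1,1,1} = 0
G(9) = mex{0,0,0} = 1
G(10) = mex{1,1,1} = 0
G(11) = mex{0,0,0} = 1
G(12) = mex{1,1,1} = 0
G(13) = mex{0,0,0} = 1
G(14) = mex{1,1,1} = 0
G(15) = mex{0,0,0} = 1
G(16) = mex{1,1,1} = 0
G(17) = mex{0,0,0} = 1
G(18) = mex{1,1,1} = 0
G(19) = mex{0,0,0} = 1
G(20) = mex{1,1,1} = 0
G(21) = mex{0,0,0} = 1
G(22) = mex{1,1,1} = 0
G(23) = mex{0,0,0} = 1
G(24) = mex{1,1,1} = 0
G_B(24) = 0.
Combined Grundy value = 0 ⊕ 0 = 0.

0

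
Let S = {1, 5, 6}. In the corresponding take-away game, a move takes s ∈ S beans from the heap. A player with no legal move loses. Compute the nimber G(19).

n :  0  1  2  3  4  5  6  7  8  9 10 11 12 13 14 15 16 17 18 19
G :  0  1  0  1  0  1  2  3  2  3  2  0  1  0  1  0  1  2  3  2

2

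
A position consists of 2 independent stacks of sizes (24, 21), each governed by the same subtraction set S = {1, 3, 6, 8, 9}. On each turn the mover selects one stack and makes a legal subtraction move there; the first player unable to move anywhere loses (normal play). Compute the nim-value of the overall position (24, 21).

All stacks use S = {1, 3, 6, 8, 9}:
G(0) = 0
G(1) = mex{0} = 1
G(2) = mex{1} = 0
G(3) = mex{0,0} = 1
G(4) = mex{1,1} = 0
G(5) = mex{0,0} = 1
G(6) = mex{1,1,0} = 2
G(7) = mex{2,0,1} = 3
G(8) = mex{3,1,0,0} = 2
G(9) = mex{2,2,1,1,0} = 3
G(10) = mex{3,3,0,0,1} = 2
G(11) = mex{2,2,1,1,0} = 3
G(12) = mex{3,3,2,0,1} = 4
G(13) = mex{4,2,3,1,0} = 5
G(14) = mex{5,3,2,2,1} = 0
G(15) = mex{0,4,3,3,2} = 1
G(16) = mex{1,5,2,2,3} = 0
G(17) = mex{0,0,3,3,2} = 1
G(18) = mex{1,1,4,2,3} = 0
G(19) = mex{0,0,5,3,2} = 1
G(20) = mex{1,1,0,4,3} = 2
G(21) = mex{2,0,1,5,4} = 3
G(22) = mex{3,1,0,0,5} = 2
G(23) = mex{2,2,1,1,0} = 3
G(24) = mex{3,3,0,0,1} = 2
Stack A: G(24) = 2.
Stack B: G(21) = 3.
Combined Grundy value = 2 ⊕ 3 = 1.

1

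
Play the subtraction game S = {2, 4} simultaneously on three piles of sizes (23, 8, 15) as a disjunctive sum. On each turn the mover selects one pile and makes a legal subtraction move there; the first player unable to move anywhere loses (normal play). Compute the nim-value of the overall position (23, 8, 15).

2

All piles use S = {2, 4}:
n :  0  1  2  3  4  5  6  7  8  9 10 11 12 13 14 15 16 17 18 19 20 21 22 23
G :  0  0  1  1  2  2  0  0  1  1  2  2  0  0  1  1  2  2  0  0  1  1  2  2
Pile A: G(23) = 2.
Pile B: G(8) = 1.
Pile C: G(15) = 1.
Combined Grundy value = 2 ⊕ 1 ⊕ 1 = 2.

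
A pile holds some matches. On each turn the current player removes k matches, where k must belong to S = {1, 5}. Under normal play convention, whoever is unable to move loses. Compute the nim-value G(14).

n :  0  1  2  3  4  5  6  7  8  9 10 11 12 13 14
G :  0  1  0  1  0  1  0  1  0  1  0  1  0  1  0

0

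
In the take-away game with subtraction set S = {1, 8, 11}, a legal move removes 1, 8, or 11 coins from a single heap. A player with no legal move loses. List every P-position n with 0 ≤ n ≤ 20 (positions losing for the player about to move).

0, 2, 4, 6, 9, 16, 18

n :  0  1  2  3  4  5  6  7  8  9 10 11 12 13 14 15 16 17 18 19 20
G :  0  1  0  1  0  1  0  1  2  0  1  2  3  2  3  2  0  1  0  1  2
P-positions are exactly the n with G(n) = 0.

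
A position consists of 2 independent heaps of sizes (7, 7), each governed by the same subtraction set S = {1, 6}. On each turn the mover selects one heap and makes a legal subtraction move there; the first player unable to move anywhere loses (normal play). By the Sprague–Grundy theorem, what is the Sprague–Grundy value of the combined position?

0

All heaps use S = {1, 6}:
G(0) = 0
G(1) = mex{0} = 1
G(2) = mex{1} = 0
G(3) = mex{0} = 1
G(4) = mex{1} = 0
G(5) = mex{0} = 1
G(6) = mex{1,0} = 2
G(7) = mex{2,1} = 0
Heap A: G(7) = 0.
Heap B: G(7) = 0.
Combined Grundy value = 0 ⊕ 0 = 0.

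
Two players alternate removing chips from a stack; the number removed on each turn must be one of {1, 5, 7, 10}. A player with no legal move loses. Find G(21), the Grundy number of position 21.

0

G(0) = 0
G(1) = mex{0} = 1
G(2) = mex{1} = 0
G(3) = mex{0} = 1
G(4) = mex{1} = 0
G(5) = mex{0,0} = 1
G(6) = mex{1,1} = 0
G(7) = mex{0,0,0} = 1
G(8) = mex{1,1,1} = 0
G(9) = mex{0,0,0} = 1
G(10) = mex{1,1,1,0} = 2
G(11) = mex{2,0,0,1} = 3
G(12) = mex{3,1,1,0} = 2
G(13) = mex{2,0,0,1} = 3
G(14) = mex{3,1,1,0} = 2
G(15) = mex{2,2,0,1} = 3
G(16) = mex{3,3,1,0} = 2
G(17) = mex{2,2,2,1} = 0
G(18) = mex{0,3,3,0} = 1
G(19) = mex{1,2,2,1} = 0
G(20) = mex{0,3,3,2} = 1
G(21) = mex{1,2,2,3} = 0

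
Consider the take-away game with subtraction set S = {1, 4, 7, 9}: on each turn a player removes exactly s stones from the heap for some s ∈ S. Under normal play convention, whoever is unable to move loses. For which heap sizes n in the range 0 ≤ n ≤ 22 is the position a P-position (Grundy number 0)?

n :  0  1  2  3  4  5  6  7  8  9 10 11 12 13 14 15 16 17 18 19 20 21 22
G :  0  1  0  1  2  0  1  2  0  1  0  1  2  0  1  2  0  1  0  1  2  0  1
P-positions are exactly the n with G(n) = 0.

0, 2, 5, 8, 10, 13, 16, 18, 21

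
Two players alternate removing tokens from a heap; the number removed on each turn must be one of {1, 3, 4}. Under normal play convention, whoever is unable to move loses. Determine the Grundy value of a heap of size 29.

n :  0  1  2  3  4  5  6  7  8  9 10 11 12 13 14 15 16 17 18 19 20 21 22 23 24 25 26 27 28 29
G :  0  1  0  1  2  3  2  0  1  0  1  2  3  2  0  1  0  1  2  3  2  0  1  0  1  2  3  2  0  1

1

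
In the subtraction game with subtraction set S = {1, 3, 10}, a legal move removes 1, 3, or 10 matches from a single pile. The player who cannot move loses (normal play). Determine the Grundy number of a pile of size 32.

G(0) = 0
G(1) = mex{0} = 1
G(2) = mex{1} = 0
G(3) = mex{0,0} = 1
G(4) = mex{1,1} = 0
G(5) = mex{0,0} = 1
G(6) = mex{1,1} = 0
G(7) = mex{0,0} = 1
G(8) = mex{1,1} = 0
G(9) = mex{0,0} = 1
G(10) = mex{1,1,0} = 2
G(11) = mex{2,0,1} = 3
G(12) = mex{3,1,0} = 2
G(13) = mex{2,2,1} = 0
G(14) = mex{0,3,0} = 1
G(15) = mex{1,2,1} = 0
G(16) = mex{0,0,0} = 1
G(17) = mex{1,1,1} = 0
G(18) = mex{0,0,0} = 1
G(19) = mex{1,1,1} = 0
G(20) = mex{0,0,2} = 1
G(21) = mex{1,1,3} = 0
G(22) = mex{0,0,2} = 1
G(23) = mex{1,1,0} = 2
G(24) = mex{2,0,1} = 3
G(25) = mex{3,1,0} = 2
G(26) = mex{2,2,1} = 0
G(27) = mex{0,3,0} = 1
G(28) = mex{1,2,1} = 0
G(29) = mex{0,0,0} = 1
G(30) = mex{1,1,1} = 0
G(31) = mex{0,0,0} = 1
G(32) = mex{1,1,1} = 0

0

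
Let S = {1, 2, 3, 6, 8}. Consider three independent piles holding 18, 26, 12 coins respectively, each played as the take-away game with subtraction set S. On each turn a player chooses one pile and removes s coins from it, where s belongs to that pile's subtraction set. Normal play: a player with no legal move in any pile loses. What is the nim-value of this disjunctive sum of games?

7

All piles use S = {1, 2, 3, 6, 8}:
n :  0  1  2  3  4  5  6  7  8  9 10 11 12 13 14 15 16 17 18 19 20 21 22 23 24 25 26
G :  0  1  2  3  0  1  2  3  4  0  1  2  3  0  1  2  3  4  0  1  2  3  0  1  2  3  4
Pile A: G(18) = 0.
Pile B: G(26) = 4.
Pile C: G(12) = 3.
Combined Grundy value = 0 ⊕ 4 ⊕ 3 = 7.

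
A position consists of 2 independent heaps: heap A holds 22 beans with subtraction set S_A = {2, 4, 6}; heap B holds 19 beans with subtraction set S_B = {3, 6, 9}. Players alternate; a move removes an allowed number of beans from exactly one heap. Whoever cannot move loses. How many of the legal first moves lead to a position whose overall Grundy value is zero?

2

Heap A, S = {2, 4, 6}:
n :  0  1  2  3  4  5  6  7  8  9 10 11 12 13 14 15 16 17 18 19 20 21 22
G :  0  0  1  1  2  2  3  3  0  0  1  1  2  2  3  3  0  0  1  1  2  2  3
G_A(22) = 3.
Heap B, S = {3, 6, 9}:
n :  0  1  2  3  4  5  6  7  8  9 10 11 12 13 14 15 16 17 18 19
G :  0  0  0  1  1  1  2  2  2  3  3  3  0  0  0  1  1  1  2  2
G_B(19) = 2.
Combined Grundy value = 3 ⊕ 2 = 1.
A winning move leaves total XOR = 0, i.e. changes one component's Grundy value g to g ⊕ X where X is the current total.
Heap A: need g' = 3⊕1 = 2. Options: 22−2→G=2, 22−4→G=1, 22−6→G=0. Hits: 1.
Heap B: need g' = 2⊕1 = 3. Options: 19−3→G=1, 19−6→G=0, 19−9→G=3. Hits: 1.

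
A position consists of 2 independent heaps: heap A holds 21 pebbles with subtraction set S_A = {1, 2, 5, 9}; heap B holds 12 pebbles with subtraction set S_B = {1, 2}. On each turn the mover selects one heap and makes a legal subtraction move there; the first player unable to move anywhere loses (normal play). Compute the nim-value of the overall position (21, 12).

1

Heap A, S = {1, 2, 5, 9}:
n :  0  1  2  3  4  5  6  7  8  9 10 11 12 13 14 15 16 17 18 19 20 21
G :  0  1  2  0  1  2  0  1  2  3  0  1  2  0  1  2  0  1  2  3  0  1
G_A(21) = 1.
Heap B, S = {1, 2}:
n :  0  1  2  3  4  5  6  7  8  9 10 11 12
G :  0  1  2  0  1  2  0  1  2  0  1  2  0
G_B(12) = 0.
Combined Grundy value = 1 ⊕ 0 = 1.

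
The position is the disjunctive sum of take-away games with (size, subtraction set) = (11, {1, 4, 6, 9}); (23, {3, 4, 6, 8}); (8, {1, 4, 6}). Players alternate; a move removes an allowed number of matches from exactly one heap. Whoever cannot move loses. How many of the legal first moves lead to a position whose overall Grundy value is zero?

0

Heap A, S = {1, 4, 6, 9}:
n :  0  1  2  3  4  5  6  7  8  9 10 11
G :  0  1  0  1  2  0  1  0  1  2  0  1
G_A(11) = 1.
Heap B, S = {3, 4, 6, 8}:
n :  0  1  2  3  4  5  6  7  8  9 10 11 12 13 14 15 16 17 18 19 20 21 22 23
G :  0  0  0  1  1  1  2  2  2  3  3  0  0  0  1  1  1  2  2  2  3  3  0  0
G_B(23) = 0.
Heap C, S = {1, 4, 6}:
n : 0 1 2 3 4 5 6 7 8
G : 0 1 0 1 2 0 1 0 1
G_C(8) = 1.
Combined Grundy value = 1 ⊕ 0 ⊕ 1 = 0.
A winning move leaves total XOR = 0, i.e. changes one component's Grundy value g to g ⊕ X where X is the current total.
Heap A: target g' = 1⊕0 = 1, but every legal move changes the Grundy value (mex property), so 0 moves.
Heap B: target g' = 0⊕0 = 0, but every legal move changes the Grundy value (mex property), so 0 moves.
Heap C: target g' = 1⊕0 = 1, but every legal move changes the Grundy value (mex property), so 0 moves.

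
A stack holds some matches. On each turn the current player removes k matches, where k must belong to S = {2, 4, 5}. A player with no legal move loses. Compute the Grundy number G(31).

1

n :  0  1  2  3  4  5  6  7  8  9 10 11 12 13 14 15 16 17 18 19 20 21 22 23 24 25 26 27 28 29 30 31
G :  0  0  1  1  2  2  3  0  0  1  1  2  2  3  0  0  1  1  2  2  3  0  0  1  1  2  2  3  0  0  1  1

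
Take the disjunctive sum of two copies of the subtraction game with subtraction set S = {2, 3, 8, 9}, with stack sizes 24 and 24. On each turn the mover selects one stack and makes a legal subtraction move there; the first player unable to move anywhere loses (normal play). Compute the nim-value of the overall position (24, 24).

All stacks use S = {2, 3, 8, 9}:
n :  0  1  2  3  4  5  6  7  8  9 10 11 12 13 14 15 16 17 18 19 20 21 22 23 24
G :  0  0  1  1  2  0  0  1  1  2  2  0  0  1  1  2  0  0  1  1  2  2  0  0  1
Stack A: G(24) = 1.
Stack B: G(24) = 1.
Combined Grundy value = 1 ⊕ 1 = 0.

0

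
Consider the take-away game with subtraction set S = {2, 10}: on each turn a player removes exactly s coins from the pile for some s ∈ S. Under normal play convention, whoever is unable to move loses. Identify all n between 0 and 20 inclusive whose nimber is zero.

G(0) = 0
G(1) = mex{} = 0
G(2) = mex{0} = 1
G(3) = mex{0} = 1
G(4) = mex{1} = 0
G(5) = mex{1} = 0
G(6) = mex{0} = 1
G(7) = mex{0} = 1
G(8) = mex{1} = 0
G(9) = mex{1} = 0
G(10) = mex{0,0} = 1
G(11) = mex{0,0} = 1
G(12) = mex{1,1} = 0
G(13) = mex{1,1} = 0
G(14) = mex{0,0} = 1
G(15) = mex{0,0} = 1
G(16) = mex{1,1} = 0
G(17) = mex{1,1} = 0
G(18) = mex{0,0} = 1
G(19) = mex{0,0} = 1
G(20) = mex{1,1} = 0
P-positions are exactly the n with G(n) = 0.

0, 1, 4, 5, 8, 9, 12, 13, 16, 17, 20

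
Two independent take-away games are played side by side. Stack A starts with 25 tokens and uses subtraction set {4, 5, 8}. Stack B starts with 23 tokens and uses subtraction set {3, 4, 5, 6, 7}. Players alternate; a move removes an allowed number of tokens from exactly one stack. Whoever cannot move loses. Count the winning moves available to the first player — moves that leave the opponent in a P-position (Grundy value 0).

Stack A, S = {4, 5, 8}:
G(0) = 0
G(1) = mex{} = 0
G(2) = mex{} = 0
G(3) = mex{} = 0
G(4) = mex{0} = 1
G(5) = mex{0,0} = 1
G(6) = mex{0,0} = 1
G(7) = mex{0,0} = 1
G(8) = mex{1,0,0} = 2
G(9) = mex{1,1,0} = 2
G(10) = mex{1,1,0} = 2
G(11) = mex{1,1,0} = 2
G(12) = mex{2,1,1} = 0
G(13) = mex{2,2,1} = 0
G(14) = mex{2,2,1} = 0
G(15) = mex{2,2,1} = 0
G(16) = mex{0,2,2} = 1
G(17) = mex{0,0,2} = 1
G(18) = mex{0,0,2} = 1
G(19) = mex{0,0,2} = 1
G(20) = mex{1,0,0} = 2
G(21) = mex{1,1,0} = 2
G(22) = mex{1,1,0} = 2
G(23) = mex{1,1,0} = 2
G(24) = mex{2,1,1} = 0
G(25) = mex{2,2,1} = 0
G_A(25) = 0.
Stack B, S = {3, 4, 5, 6, 7}:
n :  0  1  2  3  4  5  6  7  8  9 10 11 12 13 14 15 16 17 18 19 20 21 22 23
G :  0  0  0  1  1  1  2  2  2  3  0  0  0  1  1  1  2  2  2  3  0  0  0  1
G_B(23) = 1.
Combined Grundy value = 0 ⊕ 1 = 1.
A winning move leaves total XOR = 0, i.e. changes one component's Grundy value g to g ⊕ X where X is the current total.
Stack A: need g' = 0⊕1 = 1. Options: 25−4→G=2, 25−5→G=2, 25−8→G=1. Hits: 1.
Stack B: need g' = 1⊕1 = 0. Options: 23−3→G=0, 23−4→G=3, 23−5→G=2, 23−6→G=2, 23−7→G=2. Hits: 1.

2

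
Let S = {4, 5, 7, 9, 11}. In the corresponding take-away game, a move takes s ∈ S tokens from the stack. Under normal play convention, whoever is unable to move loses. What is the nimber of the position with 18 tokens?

0

G(0) = 0
G(1) = mex{} = 0
G(2) = mex{} = 0
G(3) = mex{} = 0
G(4) = mex{0} = 1
G(5) = mex{0,0} = 1
G(6) = mex{0,0} = 1
G(7) = mex{0,0,0} = 1
G(8) = mex{1,0,0} = 2
G(9) = mex{1,1,0,0} = 2
G(10) = mex{1,1,0,0} = 2
G(11) = mex{1,1,1,0,0} = 2
G(12) = mex{2,1,1,0,0} = 3
G(13) = mex{2,2,1,1,0} = 3
G(14) = mex{2,2,1,1,0} = 3
G(15) = mex{2,2,2,1,1} = 0
G(16) = mex{3,2,2,1,1} = 0
G(17) = mex{3,3,2,2,1} = 0
G(18) = mex{3,3,2,2,1} = 0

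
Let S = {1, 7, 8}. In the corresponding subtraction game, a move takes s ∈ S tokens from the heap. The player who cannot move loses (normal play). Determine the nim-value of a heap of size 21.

0

n :  0  1  2  3  4  5  6  7  8  9 10 11 12 13 14 15 16 17 18 19 20 21
G :  0  1  0  1  0  1  0  1  2  3  2  3  2  3  2  0  1  0  1  0  1  0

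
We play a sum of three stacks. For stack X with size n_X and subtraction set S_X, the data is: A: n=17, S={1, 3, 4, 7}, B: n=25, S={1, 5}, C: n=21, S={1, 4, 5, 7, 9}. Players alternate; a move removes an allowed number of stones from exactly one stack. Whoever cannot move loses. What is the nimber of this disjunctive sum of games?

Stack A, S = {1, 3, 4, 7}:
n :  0  1  2  3  4  5  6  7  8  9 10 11 12 13 14 15 16 17
G :  0  1  0  1  2  3  2  3  0  1  0  1  2  3  2  3  0  1
G_A(17) = 1.
Stack B, S = {1, 5}:
n :  0  1  2  3  4  5  6  7  8  9 10 11 12 13 14 15 16 17 18 19 20 21 22 23 24 25
G :  0  1  0  1  0  1  0  1  0  1  0  1  0  1  0  1  0  1  0  1  0  1  0  1  0  1
G_B(25) = 1.
Stack C, S = {1, 4, 5, 7, 9}:
G(0) = 0
G(1) = mex{0} = 1
G(2) = mex{1} = 0
G(3) = mex{0} = 1
G(4) = mex{1,0} = 2
G(5) = mex{2,1,0} = 3
G(6) = mex{3,0,1} = 2
G(7) = mex{2,1,0,0} = 3
G(8) = mex{3,2,1,1} = 0
G(9) = mex{0,3,2,0,0} = 1
G(10) = mex{1,2,3,1,1} = 0
G(11) = mex{0,3,2,2,0} = 1
G(12) = mex{1,0,3,3,1} = 2
G(13) = mex{2,1,0,2,2} = 3
G(14) = mex{3,0,1,3,3} = 2
G(15) = mex{2,1,0,0,2} = 3
G(16) = mex{3,2,1,1,3} = 0
G(17) = mex{0,3,2,0,0} = 1
G(18) = mex{1,2,3,1,1} = 0
G(19) = mex{0,3,2,2,0} = 1
G(20) = mex{1,0,3,3,1} = 2
G(21) = mex{2,1,0,2,2} = 3
G_C(21) = 3.
Combined Grundy value = 1 ⊕ 1 ⊕ 3 = 3.

3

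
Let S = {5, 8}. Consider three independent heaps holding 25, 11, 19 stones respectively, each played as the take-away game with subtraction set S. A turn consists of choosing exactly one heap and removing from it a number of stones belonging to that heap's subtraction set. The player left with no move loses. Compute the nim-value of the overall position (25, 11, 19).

All heaps use S = {5, 8}:
G(0) = 0
G(1) = mex{} = 0
G(2) = mex{} = 0
G(3) = mex{} = 0
G(4) = mex{} = 0
G(5) = mex{0} = 1
G(6) = mex{0} = 1
G(7) = mex{0} = 1
G(8) = mex{0,0} = 1
G(9) = mex{0,0} = 1
G(10) = mex{1,0} = 2
G(11) = mex{1,0} = 2
G(12) = mex{1,0} = 2
G(13) = mex{1,1} = 0
G(14) = mex{1,1} = 0
G(15) = mex{2,1} = 0
G(16) = mex{2,1} = 0
G(17) = mex{2,1} = 0
G(18) = mex{0,2} = 1
G(19) = mex{0,2} = 1
G(20) = mex{0,2} = 1
G(21) = mex{0,0} = 1
G(22) = mex{0,0} = 1
G(23) = mex{1,0} = 2
G(24) = mex{1,0} = 2
G(25) = mex{1,0} = 2
Heap A: G(25) = 2.
Heap B: G(11) = 2.
Heap C: G(19) = 1.
Combined Grundy value = 2 ⊕ 2 ⊕ 1 = 1.

1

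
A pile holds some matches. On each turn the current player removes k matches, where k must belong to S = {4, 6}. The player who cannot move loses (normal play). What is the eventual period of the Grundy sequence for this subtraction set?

10

G(0) = 0
G(1) = mex{} = 0
G(2) = mex{} = 0
G(3) = mex{} = 0
G(4) = mex{0} = 1
G(5) = mex{0} = 1
G(6) = mex{0,0} = 1
G(7) = mex{0,0} = 1
G(8) = mex{1,0} = 2
G(9) = mex{1,0} = 2
G(10) = mex{1,1} = 0
G(11) = mex{1,1} = 0
G(12) = mex{2,1} = 0
G(13) = mex{2,1} = 0
G(14) = mex{0,2} = 1
G(15) = mex{0,2} = 1
G(16) = mex{0,0} = 1
G(17) = mex{0,0} = 1
G(18) = mex{1,0} = 2
G(19) = mex{1,0} = 2
G(20) = mex{1,1} = 0
G(21) = mex{1,1} = 0
G(n+10) = G(n) holds for n = 0,…,5 (a full window of length max(S) = 6), so the sequence is purely periodic with period 10.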